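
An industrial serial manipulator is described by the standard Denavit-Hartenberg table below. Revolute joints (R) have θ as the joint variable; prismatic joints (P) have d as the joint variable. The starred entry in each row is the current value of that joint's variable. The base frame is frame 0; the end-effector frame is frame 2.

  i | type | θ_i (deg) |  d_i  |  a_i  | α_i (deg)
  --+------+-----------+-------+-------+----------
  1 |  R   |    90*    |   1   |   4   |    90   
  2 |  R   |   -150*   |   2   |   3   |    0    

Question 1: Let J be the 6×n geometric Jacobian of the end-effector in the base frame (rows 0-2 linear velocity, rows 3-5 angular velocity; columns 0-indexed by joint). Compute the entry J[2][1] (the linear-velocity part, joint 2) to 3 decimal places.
axis z_1 = (1.0000,-0.0000,0.0000); lever o_n−o_1 = (2.0000,-2.5981,-1.5000)
cross product → J_v[:, 1] = (0.0000,1.5000,-2.5981)
J_ω[:, 1] = z_1
entry J[2][1] = -2.5981

-2.598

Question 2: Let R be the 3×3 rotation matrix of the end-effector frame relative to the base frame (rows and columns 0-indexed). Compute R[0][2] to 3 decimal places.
1.000

End-effector z-axis (col 2 of R) = (1.0000,-0.0000,0.0000)
R[0][2] = 1.0000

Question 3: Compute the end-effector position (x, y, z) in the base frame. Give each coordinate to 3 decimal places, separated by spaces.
after link 1: o_1 = (0.0000, 4.0000, 1.0000)
after link 2: o_2 = (2.0000, 1.4019, -0.5000)

2.000 1.402 -0.500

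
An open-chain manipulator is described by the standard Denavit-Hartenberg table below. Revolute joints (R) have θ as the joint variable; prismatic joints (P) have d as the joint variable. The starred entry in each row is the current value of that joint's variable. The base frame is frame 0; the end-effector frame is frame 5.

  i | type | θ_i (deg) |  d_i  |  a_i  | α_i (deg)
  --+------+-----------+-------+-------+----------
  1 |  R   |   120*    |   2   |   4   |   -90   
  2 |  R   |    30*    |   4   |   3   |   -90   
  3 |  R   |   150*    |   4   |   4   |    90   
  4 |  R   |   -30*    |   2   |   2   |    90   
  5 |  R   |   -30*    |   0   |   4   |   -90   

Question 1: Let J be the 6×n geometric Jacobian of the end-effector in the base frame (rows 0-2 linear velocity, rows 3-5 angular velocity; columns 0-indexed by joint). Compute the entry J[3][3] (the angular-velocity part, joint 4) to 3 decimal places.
axis z_3 = (0.5335,0.8080,-0.2500); lever o_n−o_3 = (3.1405,-0.7075,4.4151)
cross product → J_v[:, 3] = (3.3905,-3.1405,-2.9151)
J_ω[:, 3] = z_3
entry J[3][3] = 0.5335

0.533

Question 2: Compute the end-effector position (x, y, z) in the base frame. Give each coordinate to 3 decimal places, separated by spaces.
0.609 -0.324 3.183

after link 1: o_1 = (-2.0000, 3.4641, 2.0000)
after link 2: o_2 = (-6.7631, 3.7141, 0.5000)
after link 3: o_3 = (-2.5311, 0.3840, -1.2321)
after link 4: o_4 = (-0.3146, 1.7410, -0.1160)
after link 5: o_5 = (0.6095, -0.3236, 3.1830)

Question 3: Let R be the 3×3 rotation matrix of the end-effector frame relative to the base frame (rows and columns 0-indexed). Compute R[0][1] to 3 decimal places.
0.621

End-effector y-axis (col 1 of R) = (0.6205,-0.5748,-0.5335)
R[0][1] = 0.6205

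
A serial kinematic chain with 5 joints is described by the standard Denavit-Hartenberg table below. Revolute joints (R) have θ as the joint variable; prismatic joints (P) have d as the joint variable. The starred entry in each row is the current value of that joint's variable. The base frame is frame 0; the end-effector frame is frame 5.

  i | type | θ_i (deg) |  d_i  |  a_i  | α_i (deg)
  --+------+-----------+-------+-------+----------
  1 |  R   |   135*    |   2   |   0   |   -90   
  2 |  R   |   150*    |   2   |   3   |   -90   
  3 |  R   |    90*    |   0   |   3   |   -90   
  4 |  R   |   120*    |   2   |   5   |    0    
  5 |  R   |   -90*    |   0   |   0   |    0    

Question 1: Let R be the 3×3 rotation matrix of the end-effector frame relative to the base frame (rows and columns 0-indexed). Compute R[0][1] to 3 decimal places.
-0.660

End-effector y-axis (col 1 of R) = (-0.6597,-0.0474,-0.7500)
R[0][1] = -0.6597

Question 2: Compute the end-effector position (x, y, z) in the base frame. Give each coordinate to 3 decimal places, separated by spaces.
after link 1: o_1 = (0.0000, 0.0000, 2.0000)
after link 2: o_2 = (0.4229, -3.2513, 0.5000)
after link 3: o_3 = (2.5442, -1.1300, 0.5000)
after link 4: o_4 = (-1.9792, -0.1421, -2.2500)
after link 5: o_5 = (-1.9792, -0.1421, -2.2500)

-1.979 -0.142 -2.250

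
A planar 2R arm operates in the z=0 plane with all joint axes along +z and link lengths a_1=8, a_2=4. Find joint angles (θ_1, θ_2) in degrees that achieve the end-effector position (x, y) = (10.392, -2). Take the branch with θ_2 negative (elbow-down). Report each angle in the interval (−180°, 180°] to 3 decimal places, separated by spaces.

cos θ_2 = (111.9937−8²−4²)/(2·8·4) = 0.4999; θ_2 = -60.0065° (elbow-down)
β = atan2(-2.0000,10.3920) = -10.8937°; ψ = atan2(-3.4643,9.9996) = -19.1085°
θ_1 = β − ψ = 8.2148°

8.215 -60.007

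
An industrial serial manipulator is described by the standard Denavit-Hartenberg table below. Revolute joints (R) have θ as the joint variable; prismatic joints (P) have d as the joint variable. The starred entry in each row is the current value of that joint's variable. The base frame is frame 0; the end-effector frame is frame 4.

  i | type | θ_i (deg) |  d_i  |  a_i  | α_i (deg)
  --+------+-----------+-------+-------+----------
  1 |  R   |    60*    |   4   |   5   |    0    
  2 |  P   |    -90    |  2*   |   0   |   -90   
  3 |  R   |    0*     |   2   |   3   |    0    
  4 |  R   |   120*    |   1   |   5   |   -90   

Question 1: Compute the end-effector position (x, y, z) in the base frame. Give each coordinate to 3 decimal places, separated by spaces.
after link 1: o_1 = (2.5000, 4.3301, 4.0000)
after link 2: o_2 = (2.5000, 4.3301, 6.0000)
after link 3: o_3 = (6.0981, 4.5622, 6.0000)
after link 4: o_4 = (4.4330, 6.6782, 1.6699)

4.433 6.678 1.670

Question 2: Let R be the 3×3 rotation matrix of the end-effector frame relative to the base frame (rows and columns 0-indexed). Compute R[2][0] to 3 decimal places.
-0.866

End-effector x-axis (col 0 of R) = (-0.4330,0.2500,-0.8660)
R[2][0] = -0.8660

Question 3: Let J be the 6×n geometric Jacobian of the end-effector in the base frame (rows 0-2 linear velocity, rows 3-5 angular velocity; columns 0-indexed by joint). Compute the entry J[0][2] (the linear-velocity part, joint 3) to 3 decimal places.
-3.750

axis z_2 = (0.5000,0.8660,0.0000); lever o_n−o_2 = (1.9330,2.3481,-4.3301)
cross product → J_v[:, 2] = (-3.7500,2.1651,-0.5000)
J_ω[:, 2] = z_2
entry J[0][2] = -3.7500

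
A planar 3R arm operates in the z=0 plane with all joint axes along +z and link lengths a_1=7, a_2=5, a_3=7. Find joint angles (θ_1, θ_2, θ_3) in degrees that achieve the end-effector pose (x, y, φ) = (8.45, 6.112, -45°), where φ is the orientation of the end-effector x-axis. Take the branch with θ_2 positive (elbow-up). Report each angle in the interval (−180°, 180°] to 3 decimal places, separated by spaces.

wrist centre = target − a_3·(cos φ, sin φ) = (3.5003, 11.0617)
cos θ_2 = (134.6140−7²−5²)/(2·7·5) = 0.8659; θ_2 = 30.0127° (elbow-up)
β = atan2(11.0617,3.5003) = 72.4411°; ψ = atan2(2.5010,11.3296) = 12.4482°
θ_1 = β − ψ = 59.9930°
θ_3 = φ − θ_1 − θ_2 = -135.0056° (wrapped to (-180°,180°])

59.993 30.013 -135.006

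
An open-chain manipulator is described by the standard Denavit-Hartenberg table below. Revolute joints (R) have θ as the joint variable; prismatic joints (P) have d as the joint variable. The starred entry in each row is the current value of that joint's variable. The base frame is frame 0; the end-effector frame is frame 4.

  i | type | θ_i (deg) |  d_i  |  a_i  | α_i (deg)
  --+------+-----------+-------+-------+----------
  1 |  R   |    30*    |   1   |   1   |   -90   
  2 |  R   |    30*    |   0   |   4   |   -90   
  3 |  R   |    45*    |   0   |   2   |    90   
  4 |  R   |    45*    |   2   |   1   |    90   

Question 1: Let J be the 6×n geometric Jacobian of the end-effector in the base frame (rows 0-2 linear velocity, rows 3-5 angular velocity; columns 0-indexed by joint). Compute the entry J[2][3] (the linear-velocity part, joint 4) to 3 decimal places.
-0.362

axis z_3 = (0.1768,0.9186,-0.3536); lever o_n−o_3 = (0.6724,1.4438,-1.5695)
cross product → J_v[:, 3] = (-0.9312,0.0397,-0.3624)
J_ω[:, 3] = z_3
entry J[2][3] = -0.3624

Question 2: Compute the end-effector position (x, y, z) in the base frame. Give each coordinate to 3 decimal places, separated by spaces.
after link 1: o_1 = (0.8660, 0.5000, 1.0000)
after link 2: o_2 = (3.8660, 2.2321, -1.0000)
after link 3: o_3 = (5.6338, 1.6197, -1.7071)
after link 4: o_4 = (6.3062, 3.0635, -3.2766)

6.306 3.064 -3.277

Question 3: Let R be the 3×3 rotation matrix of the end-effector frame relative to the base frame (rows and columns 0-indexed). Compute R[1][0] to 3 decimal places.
-0.393

End-effector x-axis (col 0 of R) = (0.3188,-0.3933,-0.8624)
R[1][0] = -0.3933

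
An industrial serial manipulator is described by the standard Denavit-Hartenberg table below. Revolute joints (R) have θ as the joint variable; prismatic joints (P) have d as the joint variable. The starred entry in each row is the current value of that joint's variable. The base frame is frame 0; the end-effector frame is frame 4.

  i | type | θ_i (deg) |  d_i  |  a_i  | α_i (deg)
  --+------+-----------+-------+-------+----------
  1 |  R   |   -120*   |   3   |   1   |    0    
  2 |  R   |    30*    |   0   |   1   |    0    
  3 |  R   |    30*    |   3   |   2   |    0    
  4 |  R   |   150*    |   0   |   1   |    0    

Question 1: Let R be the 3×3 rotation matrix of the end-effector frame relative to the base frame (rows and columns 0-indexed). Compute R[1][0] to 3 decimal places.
End-effector x-axis (col 0 of R) = (-0.0000,1.0000,0.0000)
R[1][0] = 1.0000

1.000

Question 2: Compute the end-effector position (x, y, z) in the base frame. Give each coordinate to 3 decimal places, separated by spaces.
0.500 -2.598 6.000

after link 1: o_1 = (-0.5000, -0.8660, 3.0000)
after link 2: o_2 = (-0.5000, -1.8660, 3.0000)
after link 3: o_3 = (0.5000, -3.5981, 6.0000)
after link 4: o_4 = (0.5000, -2.5981, 6.0000)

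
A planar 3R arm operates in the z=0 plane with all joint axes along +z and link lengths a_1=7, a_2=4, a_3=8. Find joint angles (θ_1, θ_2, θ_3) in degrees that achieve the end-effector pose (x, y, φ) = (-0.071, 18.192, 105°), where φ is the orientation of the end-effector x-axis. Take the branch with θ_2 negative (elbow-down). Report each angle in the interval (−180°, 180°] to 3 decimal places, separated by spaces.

wrist centre = target − a_3·(cos φ, sin φ) = (1.9996, 10.4646)
cos θ_2 = (113.5059−7²−4²)/(2·7·4) = 0.8662; θ_2 = -29.9826° (elbow-down)
β = atan2(10.4646,1.9996) = 79.1824°; ψ = atan2(-1.9989,10.4647) = -10.8143°
θ_1 = β − ψ = 89.9967°
θ_3 = φ − θ_1 − θ_2 = 44.9859° (wrapped to (-180°,180°])

89.997 -29.983 44.986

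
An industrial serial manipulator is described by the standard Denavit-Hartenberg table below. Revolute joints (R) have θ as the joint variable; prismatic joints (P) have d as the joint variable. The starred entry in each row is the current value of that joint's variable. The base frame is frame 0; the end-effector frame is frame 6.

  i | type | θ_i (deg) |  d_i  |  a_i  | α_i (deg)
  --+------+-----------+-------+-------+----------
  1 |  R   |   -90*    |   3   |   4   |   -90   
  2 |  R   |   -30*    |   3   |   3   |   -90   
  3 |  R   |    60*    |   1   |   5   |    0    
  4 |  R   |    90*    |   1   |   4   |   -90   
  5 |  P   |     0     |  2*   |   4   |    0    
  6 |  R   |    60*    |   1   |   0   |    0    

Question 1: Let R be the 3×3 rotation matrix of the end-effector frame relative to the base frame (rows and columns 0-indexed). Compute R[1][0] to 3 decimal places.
End-effector x-axis (col 0 of R) = (-0.2500,0.8080,0.5335)
R[1][0] = 0.8080

0.808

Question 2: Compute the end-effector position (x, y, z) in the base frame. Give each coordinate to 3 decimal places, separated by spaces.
-2.732 -2.464 -0.196

after link 1: o_1 = (0.0000, -4.0000, 3.0000)
after link 2: o_2 = (3.0000, -6.5981, 4.5000)
after link 3: o_3 = (-1.3301, -9.2631, 4.8840)
after link 4: o_4 = (-3.3301, -6.7631, 2.2859)
after link 5: o_5 = (-3.5981, -2.8971, 0.0538)
after link 6: o_6 = (-2.7321, -2.4641, -0.1962)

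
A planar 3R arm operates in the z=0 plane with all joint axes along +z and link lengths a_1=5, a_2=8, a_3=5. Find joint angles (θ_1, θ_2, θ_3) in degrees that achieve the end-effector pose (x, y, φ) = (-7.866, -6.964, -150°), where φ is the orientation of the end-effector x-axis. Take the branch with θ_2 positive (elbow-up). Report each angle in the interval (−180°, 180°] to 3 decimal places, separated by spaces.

wrist centre = target − a_3·(cos φ, sin φ) = (-3.5359, -4.4640)
cos θ_2 = (32.4297−5²−8²)/(2·5·8) = -0.7071; θ_2 = 135.0018° (elbow-up)
β = atan2(-4.4640,-3.5359) = -128.3823°; ψ = atan2(5.6567,-0.6570) = 96.6253°
θ_1 = β − ψ = -225.0076°
θ_3 = φ − θ_1 − θ_2 = -59.9942° (wrapped to (-180°,180°])

134.992 135.002 -59.994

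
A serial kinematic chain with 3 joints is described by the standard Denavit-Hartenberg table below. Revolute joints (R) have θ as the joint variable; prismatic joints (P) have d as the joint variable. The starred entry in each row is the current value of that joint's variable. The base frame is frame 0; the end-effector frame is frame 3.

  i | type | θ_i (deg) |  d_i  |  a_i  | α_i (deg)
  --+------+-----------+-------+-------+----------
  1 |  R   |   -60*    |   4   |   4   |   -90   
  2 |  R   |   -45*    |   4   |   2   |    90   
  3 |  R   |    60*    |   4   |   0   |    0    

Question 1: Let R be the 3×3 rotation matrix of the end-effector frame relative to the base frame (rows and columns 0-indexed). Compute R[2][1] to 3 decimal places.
End-effector y-axis (col 1 of R) = (0.1268,0.7803,-0.6124)
R[2][1] = -0.6124

-0.612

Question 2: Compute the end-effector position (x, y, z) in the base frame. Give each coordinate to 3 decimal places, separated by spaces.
after link 1: o_1 = (2.0000, -3.4641, 4.0000)
after link 2: o_2 = (6.1712, -2.6888, 5.4142)
after link 3: o_3 = (4.7570, -0.2394, 8.2426)

4.757 -0.239 8.243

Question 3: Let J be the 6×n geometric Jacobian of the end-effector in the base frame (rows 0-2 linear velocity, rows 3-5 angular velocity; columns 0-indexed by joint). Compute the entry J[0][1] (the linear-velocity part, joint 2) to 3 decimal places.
axis z_1 = (0.8660,0.5000,0.0000); lever o_n−o_1 = (2.7570,3.2247,4.2426)
cross product → J_v[:, 1] = (2.1213,-3.6742,1.4142)
J_ω[:, 1] = z_1
entry J[0][1] = 2.1213

2.121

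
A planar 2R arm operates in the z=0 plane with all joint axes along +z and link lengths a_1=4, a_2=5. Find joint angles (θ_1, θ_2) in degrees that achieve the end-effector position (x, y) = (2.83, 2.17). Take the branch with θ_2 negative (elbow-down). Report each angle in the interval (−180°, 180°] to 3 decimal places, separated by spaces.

cos θ_2 = (12.7178−4²−5²)/(2·4·5) = -0.7071; θ_2 = -134.9958° (elbow-down)
β = atan2(2.1700,2.8300) = 37.4804°; ψ = atan2(-3.5358,0.4647) = -82.5123°
θ_1 = β − ψ = 119.9927°

119.993 -134.996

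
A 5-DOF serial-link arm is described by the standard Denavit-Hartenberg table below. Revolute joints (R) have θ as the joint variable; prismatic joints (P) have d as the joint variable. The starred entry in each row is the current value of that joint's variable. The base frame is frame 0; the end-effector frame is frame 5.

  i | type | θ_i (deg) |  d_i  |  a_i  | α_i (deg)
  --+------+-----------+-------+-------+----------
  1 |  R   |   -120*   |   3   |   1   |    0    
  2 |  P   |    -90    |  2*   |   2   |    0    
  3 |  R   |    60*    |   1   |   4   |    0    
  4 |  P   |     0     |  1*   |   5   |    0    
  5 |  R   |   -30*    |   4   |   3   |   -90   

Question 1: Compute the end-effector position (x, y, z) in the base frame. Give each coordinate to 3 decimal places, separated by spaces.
after link 1: o_1 = (-0.5000, -0.8660, 3.0000)
after link 2: o_2 = (-2.2321, 0.1340, 5.0000)
after link 3: o_3 = (-5.6962, -1.8660, 6.0000)
after link 4: o_4 = (-10.0263, -4.3660, 7.0000)
after link 5: o_5 = (-13.0263, -4.3660, 11.0000)

-13.026 -4.366 11.000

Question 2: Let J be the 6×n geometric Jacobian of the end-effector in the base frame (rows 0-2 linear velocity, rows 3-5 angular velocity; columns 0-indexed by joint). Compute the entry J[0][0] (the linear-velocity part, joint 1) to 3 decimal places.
axis z_0 = ẑ; lever o_n−o_0 = (-13.0263,-4.3660,11.0000)
cross product → J_v[:, 0] = (4.3660,-13.0263,0.0000)
J_ω[:, 0] = z_0
entry J[0][0] = 4.3660

4.366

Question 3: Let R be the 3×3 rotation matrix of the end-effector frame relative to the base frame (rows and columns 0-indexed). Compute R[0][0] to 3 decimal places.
-1.000

End-effector x-axis (col 0 of R) = (-1.0000,-0.0000,0.0000)
R[0][0] = -1.0000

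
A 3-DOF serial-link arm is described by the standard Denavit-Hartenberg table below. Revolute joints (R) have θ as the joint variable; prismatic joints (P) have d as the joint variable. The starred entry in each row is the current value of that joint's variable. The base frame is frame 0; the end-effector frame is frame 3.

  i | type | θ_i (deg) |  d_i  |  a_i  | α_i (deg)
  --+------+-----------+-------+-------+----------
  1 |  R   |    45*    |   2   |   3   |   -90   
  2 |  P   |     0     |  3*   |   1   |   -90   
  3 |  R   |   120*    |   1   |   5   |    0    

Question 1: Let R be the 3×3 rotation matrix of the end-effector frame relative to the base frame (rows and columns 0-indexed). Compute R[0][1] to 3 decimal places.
-0.966

End-effector y-axis (col 1 of R) = (-0.9659,-0.2588,0.0000)
R[0][1] = -0.9659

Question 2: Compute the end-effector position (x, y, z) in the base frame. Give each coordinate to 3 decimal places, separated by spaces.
after link 1: o_1 = (2.1213, 2.1213, 2.0000)
after link 2: o_2 = (0.7071, 4.9497, 2.0000)
after link 3: o_3 = (2.0012, 0.1201, 1.0000)

2.001 0.120 1.000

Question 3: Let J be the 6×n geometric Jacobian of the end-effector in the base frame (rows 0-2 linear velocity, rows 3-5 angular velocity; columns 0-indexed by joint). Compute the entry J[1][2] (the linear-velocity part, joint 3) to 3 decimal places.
axis z_2 = (-0.0000,0.0000,-1.0000); lever o_n−o_2 = (1.2941,-4.8296,-1.0000)
cross product → J_v[:, 2] = (-4.8296,-1.2941,0.0000)
J_ω[:, 2] = z_2
entry J[1][2] = -1.2941

-1.294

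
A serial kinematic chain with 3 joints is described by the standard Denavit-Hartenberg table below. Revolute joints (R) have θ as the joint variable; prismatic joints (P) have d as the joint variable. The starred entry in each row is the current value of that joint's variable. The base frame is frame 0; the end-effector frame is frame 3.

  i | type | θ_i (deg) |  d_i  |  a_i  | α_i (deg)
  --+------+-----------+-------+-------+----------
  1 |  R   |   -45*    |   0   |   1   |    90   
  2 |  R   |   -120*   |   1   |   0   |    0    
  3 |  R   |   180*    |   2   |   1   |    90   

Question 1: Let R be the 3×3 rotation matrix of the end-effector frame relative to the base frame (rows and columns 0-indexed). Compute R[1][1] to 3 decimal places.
End-effector y-axis (col 1 of R) = (-0.7071,-0.7071,0.0000)
R[1][1] = -0.7071

-0.707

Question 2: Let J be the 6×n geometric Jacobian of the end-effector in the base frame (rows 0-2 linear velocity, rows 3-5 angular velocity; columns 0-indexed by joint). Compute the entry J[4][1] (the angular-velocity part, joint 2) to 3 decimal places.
-0.707

axis z_1 = (-0.7071,-0.7071,0.0000); lever o_n−o_1 = (-1.7678,-2.4749,0.8660)
cross product → J_v[:, 1] = (-0.6124,0.6124,0.5000)
J_ω[:, 1] = z_1
entry J[4][1] = -0.7071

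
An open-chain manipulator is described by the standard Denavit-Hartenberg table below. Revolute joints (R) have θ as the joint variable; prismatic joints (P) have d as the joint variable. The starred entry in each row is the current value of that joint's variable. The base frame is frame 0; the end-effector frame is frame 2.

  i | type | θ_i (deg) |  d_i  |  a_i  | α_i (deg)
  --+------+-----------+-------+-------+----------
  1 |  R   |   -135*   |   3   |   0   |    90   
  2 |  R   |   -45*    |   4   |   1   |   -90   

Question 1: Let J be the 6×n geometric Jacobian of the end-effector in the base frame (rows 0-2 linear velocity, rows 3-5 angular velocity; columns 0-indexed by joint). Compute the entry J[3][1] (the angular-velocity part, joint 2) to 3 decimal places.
-0.707

axis z_1 = (-0.7071,0.7071,0.0000); lever o_n−o_1 = (-3.3284,2.3284,-0.7071)
cross product → J_v[:, 1] = (-0.5000,-0.5000,0.7071)
J_ω[:, 1] = z_1
entry J[3][1] = -0.7071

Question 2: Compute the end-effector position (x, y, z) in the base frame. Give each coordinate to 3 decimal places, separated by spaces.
-3.328 2.328 2.293

after link 1: o_1 = (0.0000, 0.0000, 3.0000)
after link 2: o_2 = (-3.3284, 2.3284, 2.2929)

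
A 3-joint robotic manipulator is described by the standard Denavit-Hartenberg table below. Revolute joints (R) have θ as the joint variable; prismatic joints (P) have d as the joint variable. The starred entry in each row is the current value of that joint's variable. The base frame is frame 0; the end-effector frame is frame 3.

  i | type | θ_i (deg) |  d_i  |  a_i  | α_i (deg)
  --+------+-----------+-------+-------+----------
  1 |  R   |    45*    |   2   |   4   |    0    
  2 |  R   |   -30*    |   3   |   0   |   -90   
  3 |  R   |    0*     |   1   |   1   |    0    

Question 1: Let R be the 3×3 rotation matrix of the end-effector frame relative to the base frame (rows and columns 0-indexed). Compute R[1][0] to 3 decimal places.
End-effector x-axis (col 0 of R) = (0.9659,0.2588,0.0000)
R[1][0] = 0.2588

0.259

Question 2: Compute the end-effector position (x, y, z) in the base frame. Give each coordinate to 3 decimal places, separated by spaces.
after link 1: o_1 = (2.8284, 2.8284, 2.0000)
after link 2: o_2 = (2.8284, 2.8284, 5.0000)
after link 3: o_3 = (3.5355, 4.0532, 5.0000)

3.536 4.053 5.000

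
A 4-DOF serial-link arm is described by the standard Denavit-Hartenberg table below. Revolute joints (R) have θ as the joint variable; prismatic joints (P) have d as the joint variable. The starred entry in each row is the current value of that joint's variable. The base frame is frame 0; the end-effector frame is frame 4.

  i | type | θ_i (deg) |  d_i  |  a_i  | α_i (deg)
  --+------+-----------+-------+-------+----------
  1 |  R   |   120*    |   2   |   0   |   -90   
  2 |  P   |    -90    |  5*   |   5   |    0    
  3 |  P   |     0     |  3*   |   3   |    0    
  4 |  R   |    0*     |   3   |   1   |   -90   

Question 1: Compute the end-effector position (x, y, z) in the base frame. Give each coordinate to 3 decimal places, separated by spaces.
after link 1: o_1 = (0.0000, 0.0000, 2.0000)
after link 2: o_2 = (-4.3301, -2.5000, 7.0000)
after link 3: o_3 = (-6.9282, -4.0000, 10.0000)
after link 4: o_4 = (-9.5263, -5.5000, 11.0000)

-9.526 -5.500 11.000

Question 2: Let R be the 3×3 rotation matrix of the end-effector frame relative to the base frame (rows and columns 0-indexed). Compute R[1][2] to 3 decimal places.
End-effector z-axis (col 2 of R) = (-0.5000,0.8660,-0.0000)
R[1][2] = 0.8660

0.866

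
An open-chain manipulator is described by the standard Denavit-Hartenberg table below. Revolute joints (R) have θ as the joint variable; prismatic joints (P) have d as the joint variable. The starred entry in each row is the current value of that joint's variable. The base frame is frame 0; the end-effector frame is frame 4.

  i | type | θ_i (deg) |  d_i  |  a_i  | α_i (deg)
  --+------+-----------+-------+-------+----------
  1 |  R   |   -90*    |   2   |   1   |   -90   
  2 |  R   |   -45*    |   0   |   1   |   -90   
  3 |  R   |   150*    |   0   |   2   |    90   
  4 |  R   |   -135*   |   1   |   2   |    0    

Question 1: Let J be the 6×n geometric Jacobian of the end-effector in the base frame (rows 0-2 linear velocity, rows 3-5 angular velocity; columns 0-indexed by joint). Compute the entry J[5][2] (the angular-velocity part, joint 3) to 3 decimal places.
axis z_2 = (0.0000,-0.7071,-0.7071); lever o_n−o_2 = (-1.1589,1.0052,0.9948)
cross product → J_v[:, 2] = (0.0073,0.8195,-0.8195)
J_ω[:, 2] = z_2
entry J[5][2] = -0.7071

-0.707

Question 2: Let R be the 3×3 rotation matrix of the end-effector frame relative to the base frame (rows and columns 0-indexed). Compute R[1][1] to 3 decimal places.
0.933

End-effector y-axis (col 1 of R) = (-0.3536,0.9330,0.0670)
R[1][1] = 0.9330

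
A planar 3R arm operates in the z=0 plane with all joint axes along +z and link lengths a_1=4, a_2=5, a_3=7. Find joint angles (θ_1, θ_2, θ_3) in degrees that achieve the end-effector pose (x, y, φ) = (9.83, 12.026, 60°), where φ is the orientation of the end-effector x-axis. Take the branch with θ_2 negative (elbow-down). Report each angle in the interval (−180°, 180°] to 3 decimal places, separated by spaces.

60.007 -30.014 30.007

wrist centre = target − a_3·(cos φ, sin φ) = (6.3300, 5.9638)
cos θ_2 = (75.6361−4²−5²)/(2·4·5) = 0.8659; θ_2 = -30.0142° (elbow-down)
β = atan2(5.9638,6.3300) = 43.2939°; ψ = atan2(-2.5011,8.3295) = -16.7132°
θ_1 = β − ψ = 60.0072°
θ_3 = φ − θ_1 − θ_2 = 30.0070° (wrapped to (-180°,180°])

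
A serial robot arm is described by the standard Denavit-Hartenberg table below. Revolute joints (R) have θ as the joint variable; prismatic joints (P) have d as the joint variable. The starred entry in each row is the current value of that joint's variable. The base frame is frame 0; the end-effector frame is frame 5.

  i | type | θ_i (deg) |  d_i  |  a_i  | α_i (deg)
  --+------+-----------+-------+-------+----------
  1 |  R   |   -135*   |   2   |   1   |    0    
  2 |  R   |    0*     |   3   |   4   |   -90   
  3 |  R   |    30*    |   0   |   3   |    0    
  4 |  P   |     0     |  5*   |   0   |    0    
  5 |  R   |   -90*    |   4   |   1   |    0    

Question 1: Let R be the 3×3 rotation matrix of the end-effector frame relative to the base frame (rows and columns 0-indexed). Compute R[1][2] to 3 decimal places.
End-effector z-axis (col 2 of R) = (0.7071,-0.7071,0.0000)
R[1][2] = -0.7071

-0.707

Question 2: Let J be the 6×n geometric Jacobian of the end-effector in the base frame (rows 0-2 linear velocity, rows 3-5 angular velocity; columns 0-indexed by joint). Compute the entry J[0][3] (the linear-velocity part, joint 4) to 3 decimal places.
0.707

prismatic axis z_3 = (0.7071,-0.7071,0.0000)
J_v[:, 3] = z_3; J_ω[:, 3] = (0,0,0)
entry J[0][3] = 0.7071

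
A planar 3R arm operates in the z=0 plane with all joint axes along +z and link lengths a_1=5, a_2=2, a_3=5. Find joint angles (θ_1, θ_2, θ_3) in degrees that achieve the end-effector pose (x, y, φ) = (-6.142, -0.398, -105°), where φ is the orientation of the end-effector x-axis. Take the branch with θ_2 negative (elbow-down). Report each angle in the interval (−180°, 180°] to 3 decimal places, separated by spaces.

150.003 -45.003 150.000

wrist centre = target − a_3·(cos φ, sin φ) = (-4.8479, 4.4316)
cos θ_2 = (43.1415−5²−2²)/(2·5·2) = 0.7071; θ_2 = -45.0025° (elbow-down)
β = atan2(4.4316,-4.8479) = 137.5685°; ψ = atan2(-1.4143,6.4142) = -12.4344°
θ_1 = β − ψ = 150.0029°
θ_3 = φ − θ_1 − θ_2 = 149.9996° (wrapped to (-180°,180°])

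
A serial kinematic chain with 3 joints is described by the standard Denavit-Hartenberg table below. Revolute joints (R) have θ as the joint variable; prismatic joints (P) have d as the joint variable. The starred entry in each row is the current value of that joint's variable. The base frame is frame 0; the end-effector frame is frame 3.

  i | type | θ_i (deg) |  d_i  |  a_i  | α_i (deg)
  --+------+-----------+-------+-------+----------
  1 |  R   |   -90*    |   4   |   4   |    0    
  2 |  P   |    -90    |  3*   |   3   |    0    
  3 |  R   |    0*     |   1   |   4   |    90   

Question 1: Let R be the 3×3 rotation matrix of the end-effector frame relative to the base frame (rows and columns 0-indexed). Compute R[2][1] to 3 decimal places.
End-effector y-axis (col 1 of R) = (0.0000,-0.0000,1.0000)
R[2][1] = 1.0000

1.000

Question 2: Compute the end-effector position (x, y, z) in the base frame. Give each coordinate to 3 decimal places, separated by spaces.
after link 1: o_1 = (0.0000, -4.0000, 4.0000)
after link 2: o_2 = (-3.0000, -4.0000, 7.0000)
after link 3: o_3 = (-7.0000, -4.0000, 8.0000)

-7.000 -4.000 8.000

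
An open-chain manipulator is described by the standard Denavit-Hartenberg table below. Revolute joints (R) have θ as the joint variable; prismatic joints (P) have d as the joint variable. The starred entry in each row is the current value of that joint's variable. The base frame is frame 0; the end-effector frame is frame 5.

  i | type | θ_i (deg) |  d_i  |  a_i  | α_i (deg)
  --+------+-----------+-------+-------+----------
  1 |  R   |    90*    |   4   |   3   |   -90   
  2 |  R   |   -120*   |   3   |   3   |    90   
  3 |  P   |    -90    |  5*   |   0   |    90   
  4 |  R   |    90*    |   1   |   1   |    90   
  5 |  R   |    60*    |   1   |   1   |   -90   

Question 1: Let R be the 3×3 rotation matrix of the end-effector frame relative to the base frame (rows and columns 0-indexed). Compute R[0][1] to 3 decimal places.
End-effector y-axis (col 1 of R) = (-1.0000,0.0000,0.0000)
R[0][1] = -1.0000

-1.000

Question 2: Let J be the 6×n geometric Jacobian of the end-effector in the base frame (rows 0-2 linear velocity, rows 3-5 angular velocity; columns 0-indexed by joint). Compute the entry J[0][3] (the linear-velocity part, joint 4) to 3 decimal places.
-1.500

axis z_3 = (0.0000,0.5000,-0.8660); lever o_n−o_3 = (1.0000,-0.3660,-2.3660)
cross product → J_v[:, 3] = (-1.5000,-0.8660,-0.5000)
J_ω[:, 3] = z_3
entry J[0][3] = -1.5000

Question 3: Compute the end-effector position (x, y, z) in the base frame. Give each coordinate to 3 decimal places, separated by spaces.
after link 1: o_1 = (0.0000, 3.0000, 4.0000)
after link 2: o_2 = (-3.0000, 1.5000, 6.5981)
after link 3: o_3 = (-3.0000, -2.8301, 4.0981)
after link 4: o_4 = (-3.0000, -3.1962, 2.7321)
after link 5: o_5 = (-2.0000, -3.1962, 1.7321)

-2.000 -3.196 1.732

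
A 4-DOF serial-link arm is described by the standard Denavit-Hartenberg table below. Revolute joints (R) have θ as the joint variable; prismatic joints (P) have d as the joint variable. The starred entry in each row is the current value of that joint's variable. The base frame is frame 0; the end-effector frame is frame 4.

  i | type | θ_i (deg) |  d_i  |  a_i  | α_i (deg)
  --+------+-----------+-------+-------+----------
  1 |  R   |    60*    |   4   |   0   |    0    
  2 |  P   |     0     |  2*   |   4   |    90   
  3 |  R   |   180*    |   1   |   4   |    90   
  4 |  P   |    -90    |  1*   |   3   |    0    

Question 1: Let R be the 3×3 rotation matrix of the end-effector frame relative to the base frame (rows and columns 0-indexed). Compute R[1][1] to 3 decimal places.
End-effector y-axis (col 1 of R) = (-0.5000,-0.8660,0.0000)
R[1][1] = -0.8660

-0.866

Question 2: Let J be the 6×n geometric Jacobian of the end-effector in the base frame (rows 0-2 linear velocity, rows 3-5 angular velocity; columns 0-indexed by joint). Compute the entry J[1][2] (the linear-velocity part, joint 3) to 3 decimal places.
axis z_2 = (0.8660,-0.5000,0.0000); lever o_n−o_2 = (-3.7321,-2.4641,1.0000)
cross product → J_v[:, 2] = (-0.5000,-0.8660,-4.0000)
J_ω[:, 2] = z_2
entry J[1][2] = -0.8660

-0.866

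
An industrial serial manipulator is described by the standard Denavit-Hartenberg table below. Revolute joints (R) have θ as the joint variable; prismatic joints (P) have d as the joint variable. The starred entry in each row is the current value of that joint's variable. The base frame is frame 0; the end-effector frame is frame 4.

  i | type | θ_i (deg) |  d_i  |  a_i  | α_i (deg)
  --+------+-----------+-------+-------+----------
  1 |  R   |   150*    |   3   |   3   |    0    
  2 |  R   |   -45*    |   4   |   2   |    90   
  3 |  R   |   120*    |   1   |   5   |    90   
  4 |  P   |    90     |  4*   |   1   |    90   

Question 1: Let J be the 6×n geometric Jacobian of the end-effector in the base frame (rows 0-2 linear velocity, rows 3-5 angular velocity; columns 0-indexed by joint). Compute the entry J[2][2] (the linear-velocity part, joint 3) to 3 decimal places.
0.964

axis z_2 = (0.9659,0.2588,0.0000); lever o_n−o_2 = (1.6823,1.4489,6.3301)
cross product → J_v[:, 2] = (1.6384,-6.1144,0.9641)
J_ω[:, 2] = z_2
entry J[2][2] = 0.9641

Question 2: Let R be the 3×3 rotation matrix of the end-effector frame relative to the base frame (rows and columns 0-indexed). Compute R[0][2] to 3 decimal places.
0.129

End-effector z-axis (col 2 of R) = (0.1294,-0.4830,0.8660)
R[0][2] = 0.1294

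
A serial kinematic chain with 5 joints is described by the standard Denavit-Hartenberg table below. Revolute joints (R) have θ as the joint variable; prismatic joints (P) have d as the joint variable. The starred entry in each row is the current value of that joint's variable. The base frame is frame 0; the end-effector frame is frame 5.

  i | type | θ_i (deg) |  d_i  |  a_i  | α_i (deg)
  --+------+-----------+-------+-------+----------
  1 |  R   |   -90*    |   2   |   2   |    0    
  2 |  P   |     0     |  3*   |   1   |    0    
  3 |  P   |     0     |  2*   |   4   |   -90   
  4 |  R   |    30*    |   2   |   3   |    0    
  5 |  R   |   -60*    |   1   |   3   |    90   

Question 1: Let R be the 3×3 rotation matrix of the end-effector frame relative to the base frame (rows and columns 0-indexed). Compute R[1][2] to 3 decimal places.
0.500

End-effector z-axis (col 2 of R) = (-0.0000,0.5000,0.8660)
R[1][2] = 0.5000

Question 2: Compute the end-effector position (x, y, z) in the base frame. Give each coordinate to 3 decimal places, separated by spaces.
after link 1: o_1 = (0.0000, -2.0000, 2.0000)
after link 2: o_2 = (0.0000, -3.0000, 5.0000)
after link 3: o_3 = (0.0000, -7.0000, 7.0000)
after link 4: o_4 = (2.0000, -9.5981, 5.5000)
after link 5: o_5 = (3.0000, -12.1962, 7.0000)

3.000 -12.196 7.000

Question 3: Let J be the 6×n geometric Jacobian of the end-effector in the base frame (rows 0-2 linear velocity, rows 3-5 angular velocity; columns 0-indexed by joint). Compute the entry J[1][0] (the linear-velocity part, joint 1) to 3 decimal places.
3.000

axis z_0 = ẑ; lever o_n−o_0 = (3.0000,-12.1962,7.0000)
cross product → J_v[:, 0] = (12.1962,3.0000,-0.0000)
J_ω[:, 0] = z_0
entry J[1][0] = 3.0000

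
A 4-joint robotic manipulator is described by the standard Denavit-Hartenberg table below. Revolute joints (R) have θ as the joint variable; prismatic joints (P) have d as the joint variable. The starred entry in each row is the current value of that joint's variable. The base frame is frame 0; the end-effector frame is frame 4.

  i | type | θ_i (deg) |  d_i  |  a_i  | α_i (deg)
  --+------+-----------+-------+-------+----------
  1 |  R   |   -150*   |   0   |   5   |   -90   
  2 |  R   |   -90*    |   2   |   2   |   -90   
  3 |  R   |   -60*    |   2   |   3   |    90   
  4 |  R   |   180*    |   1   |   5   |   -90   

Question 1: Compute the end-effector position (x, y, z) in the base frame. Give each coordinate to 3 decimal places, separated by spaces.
-5.678 -4.165 0.134

after link 1: o_1 = (-4.3301, -2.5000, 0.0000)
after link 2: o_2 = (-3.3301, -4.2321, 2.0000)
after link 3: o_3 = (-3.7631, -7.4821, 3.5000)
after link 4: o_4 = (-5.6782, -4.1651, 0.1340)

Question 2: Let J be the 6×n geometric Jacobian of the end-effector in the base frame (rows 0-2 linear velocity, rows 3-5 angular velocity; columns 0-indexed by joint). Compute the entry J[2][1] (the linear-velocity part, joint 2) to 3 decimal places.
axis z_1 = (0.5000,-0.8660,0.0000); lever o_n−o_1 = (-1.3481,-1.6651,0.1340)
cross product → J_v[:, 1] = (-0.1160,-0.0670,-2.0000)
J_ω[:, 1] = z_1
entry J[2][1] = -2.0000

-2.000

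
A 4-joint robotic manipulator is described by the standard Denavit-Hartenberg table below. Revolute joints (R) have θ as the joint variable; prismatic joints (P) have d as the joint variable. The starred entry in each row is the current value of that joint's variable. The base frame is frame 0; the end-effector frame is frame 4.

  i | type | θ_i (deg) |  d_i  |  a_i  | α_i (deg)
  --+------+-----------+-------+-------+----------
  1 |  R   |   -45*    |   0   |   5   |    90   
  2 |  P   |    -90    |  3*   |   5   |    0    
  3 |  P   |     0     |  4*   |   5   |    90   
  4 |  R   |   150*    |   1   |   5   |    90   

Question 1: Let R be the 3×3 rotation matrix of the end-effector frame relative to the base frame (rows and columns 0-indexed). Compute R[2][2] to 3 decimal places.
-0.500

End-effector z-axis (col 2 of R) = (-0.6124,-0.6124,-0.5000)
R[2][2] = -0.5000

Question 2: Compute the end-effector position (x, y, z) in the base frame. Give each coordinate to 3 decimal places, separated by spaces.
-3.889 -9.546 -5.670

after link 1: o_1 = (3.5355, -3.5355, 0.0000)
after link 2: o_2 = (1.4142, -5.6569, -5.0000)
after link 3: o_3 = (-1.4142, -8.4853, -10.0000)
after link 4: o_4 = (-3.8891, -9.5459, -5.6699)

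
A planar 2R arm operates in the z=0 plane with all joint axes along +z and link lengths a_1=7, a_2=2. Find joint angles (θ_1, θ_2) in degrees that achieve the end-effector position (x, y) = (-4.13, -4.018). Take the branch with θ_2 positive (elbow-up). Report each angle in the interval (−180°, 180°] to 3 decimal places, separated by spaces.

cos θ_2 = (33.2012−7²−2²)/(2·7·2) = -0.7071; θ_2 = 134.9994° (elbow-up)
β = atan2(-4.0180,-4.1300) = -135.7875°; ψ = atan2(1.4142,5.5858) = 14.2077°
θ_1 = β − ψ = -149.9953°

-149.995 134.999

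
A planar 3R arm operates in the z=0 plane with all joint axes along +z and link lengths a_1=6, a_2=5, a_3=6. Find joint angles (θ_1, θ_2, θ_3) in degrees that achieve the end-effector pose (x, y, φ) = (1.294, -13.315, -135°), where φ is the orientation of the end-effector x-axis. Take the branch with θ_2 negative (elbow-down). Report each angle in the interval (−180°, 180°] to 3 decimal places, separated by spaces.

wrist centre = target − a_3·(cos φ, sin φ) = (5.5366, -9.0724)
cos θ_2 = (112.9621−6²−5²)/(2·6·5) = 0.8660; θ_2 = -29.9989° (elbow-down)
β = atan2(-9.0724,5.5366) = -58.6053°; ψ = atan2(-2.4999,10.3302) = -13.6041°
θ_1 = β − ψ = -45.0012°
θ_3 = φ − θ_1 − θ_2 = -59.9999° (wrapped to (-180°,180°])

-45.001 -29.999 -60.000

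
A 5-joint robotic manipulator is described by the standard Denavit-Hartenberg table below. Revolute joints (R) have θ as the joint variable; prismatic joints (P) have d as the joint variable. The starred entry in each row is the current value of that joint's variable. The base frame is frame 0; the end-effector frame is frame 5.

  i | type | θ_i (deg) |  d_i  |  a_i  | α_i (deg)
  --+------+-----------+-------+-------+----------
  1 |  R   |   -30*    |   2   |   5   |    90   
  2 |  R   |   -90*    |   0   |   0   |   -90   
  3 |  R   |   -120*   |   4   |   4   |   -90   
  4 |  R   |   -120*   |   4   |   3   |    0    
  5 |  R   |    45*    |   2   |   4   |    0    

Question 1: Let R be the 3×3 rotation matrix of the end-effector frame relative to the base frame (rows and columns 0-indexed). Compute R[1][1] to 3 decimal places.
-0.595

End-effector y-axis (col 1 of R) = (-0.6424,-0.5950,0.4830)
R[1][1] = -0.5950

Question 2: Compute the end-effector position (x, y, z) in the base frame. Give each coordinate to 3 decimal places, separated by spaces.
10.359 -12.980 -1.429

after link 1: o_1 = (4.3301, -2.5000, 2.0000)
after link 2: o_2 = (4.3301, -2.5000, 2.0000)
after link 3: o_3 = (6.0622, -7.5000, 4.0000)
after link 4: o_4 = (7.9617, -9.4061, -0.2141)
after link 5: o_5 = (10.3595, -12.9804, -1.4285)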